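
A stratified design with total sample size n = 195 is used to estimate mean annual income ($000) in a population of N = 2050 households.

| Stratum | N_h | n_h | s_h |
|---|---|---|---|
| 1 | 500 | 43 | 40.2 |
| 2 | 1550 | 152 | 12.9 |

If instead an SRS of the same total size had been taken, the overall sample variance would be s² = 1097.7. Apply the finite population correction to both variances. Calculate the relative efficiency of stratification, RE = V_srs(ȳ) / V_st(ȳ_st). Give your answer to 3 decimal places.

RE ≈ 1.953

V̂(ȳ_st) = Σ W_h² (1 − n_h/N_h) s_h²/n_h, with W_h = N_h/N and N = 2050:
  stratum 1: (500/2050)²·(1 − 43/500)·40.2²/43 = 2.04344
  stratum 2: (1550/2050)²·(1 − 152/1550)·12.9²/152 = 0.564504
V_st = 2.60795
V_srs = (1 − 195/2050)·1097.7/195 = 5.09377
Relative efficiency = V_srs / V_st = 5.09377/2.60795 = 1.9532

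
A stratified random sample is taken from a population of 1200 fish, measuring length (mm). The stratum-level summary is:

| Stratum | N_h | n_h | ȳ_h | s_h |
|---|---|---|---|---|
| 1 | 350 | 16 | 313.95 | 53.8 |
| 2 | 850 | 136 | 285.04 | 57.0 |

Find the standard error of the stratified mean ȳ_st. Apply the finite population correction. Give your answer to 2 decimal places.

V̂(ȳ_st) = Σ W_h² (1 − n_h/N_h) s_h²/n_h, with W_h = N_h/N and N = 1200:
  stratum 1: (350/1200)²·(1 − 16/350)·53.8²/16 = 14.6858
  stratum 2: (850/1200)²·(1 − 136/850)·57.0²/136 = 10.0685
V̂(ȳ_st) = 24.7543
SE(ȳ_st) = √24.7543 = 4.97537

SE(ȳ_st) ≈ 4.98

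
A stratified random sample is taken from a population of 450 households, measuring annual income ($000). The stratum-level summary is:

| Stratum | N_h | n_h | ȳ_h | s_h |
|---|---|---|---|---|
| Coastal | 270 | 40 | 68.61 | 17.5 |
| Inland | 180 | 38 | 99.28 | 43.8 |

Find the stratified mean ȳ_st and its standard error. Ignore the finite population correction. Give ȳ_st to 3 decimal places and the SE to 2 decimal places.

ȳ_st ≈ 80.878, SE ≈ 3.29

ȳ_st = Σ W_h ȳ_h = (270·68.61 + 180·99.28)/450 = 80.87800
V̂(ȳ_st) = Σ W_h² s_h²/n_h, with W_h = N_h/N and N = 450:
  stratum Coastal: (270/450)²·17.5²/40 = 2.75625
  stratum Inland: (180/450)²·43.8²/38 = 8.07764
V̂(ȳ_st) = 10.8339
SE(ȳ_st) = √10.8339 = 3.29149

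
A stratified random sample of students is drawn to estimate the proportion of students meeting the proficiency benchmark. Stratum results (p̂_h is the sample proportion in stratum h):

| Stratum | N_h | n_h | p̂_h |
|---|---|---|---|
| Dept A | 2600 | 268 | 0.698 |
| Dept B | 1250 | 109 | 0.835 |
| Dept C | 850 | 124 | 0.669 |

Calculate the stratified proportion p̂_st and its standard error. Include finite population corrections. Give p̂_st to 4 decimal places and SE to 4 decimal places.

N = 4700; stratum weights W_h = N_h/N.
p̂_st = Σ W_h p̂_h = (2600·0.698 + 1250·0.835 + 850·0.669)/4700 = 0.72919
V̂(p̂_st) = Σ W_h² (1 − n_h/N_h) p̂_h(1−p̂_h)/(n_h−1):
  stratum Dept A: (2600/4700)²·(1 − 268/2600)·0.698·0.302/267 = 0.000216699
  stratum Dept B: (1250/4700)²·(1 − 109/1250)·0.835·0.165/108 = 8.23657e-05
  stratum Dept C: (850/4700)²·(1 − 124/850)·0.669·0.331/123 = 5.02931e-05
V̂(p̂_st) = 0.000349358; SE = √V̂ = 0.0186911

p̂_st ≈ 0.7292, SE ≈ 0.0187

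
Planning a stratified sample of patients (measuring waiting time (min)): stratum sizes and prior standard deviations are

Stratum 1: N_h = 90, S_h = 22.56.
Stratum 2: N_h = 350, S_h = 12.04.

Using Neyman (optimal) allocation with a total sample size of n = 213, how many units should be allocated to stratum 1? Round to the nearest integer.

Neyman allocation: n_h = n · N_h S_h / Σ N_i S_i, with n = 213.
  stratum 1: N_h·S_h = 90·22.56 = 2030.40
  stratum 2: N_h·S_h = 350·12.04 = 4214.00
Σ N_h S_h = 6244.40
n for stratum 1 = 213·2030.40/6244.40 = 69.258 → 69

69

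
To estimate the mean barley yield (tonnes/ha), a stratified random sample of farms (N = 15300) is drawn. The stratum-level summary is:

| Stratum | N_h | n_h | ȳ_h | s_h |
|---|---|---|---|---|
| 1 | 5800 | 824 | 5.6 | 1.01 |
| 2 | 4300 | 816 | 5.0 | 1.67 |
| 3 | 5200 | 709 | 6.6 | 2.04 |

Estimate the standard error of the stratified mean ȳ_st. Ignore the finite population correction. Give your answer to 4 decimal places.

SE(ȳ_st) ≈ 0.0336

V̂(ȳ_st) = Σ W_h² s_h²/n_h, with W_h = N_h/N and N = 15300:
  stratum 1: (5800/15300)²·1.01²/824 = 0.000177905
  stratum 2: (4300/15300)²·1.67²/816 = 0.000269958
  stratum 3: (5200/15300)²·2.04²/709 = 0.000678013
V̂(ȳ_st) = 0.00112588
SE(ȳ_st) = √0.00112588 = 0.0335541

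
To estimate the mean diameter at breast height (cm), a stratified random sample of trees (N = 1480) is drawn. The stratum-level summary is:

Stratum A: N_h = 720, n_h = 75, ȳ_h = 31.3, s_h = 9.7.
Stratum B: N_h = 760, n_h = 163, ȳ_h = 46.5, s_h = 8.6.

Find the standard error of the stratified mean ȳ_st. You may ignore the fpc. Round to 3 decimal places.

SE(ȳ_st) ≈ 0.645

V̂(ȳ_st) = Σ W_h² s_h²/n_h, with W_h = N_h/N and N = 1480:
  stratum A: (720/1480)²·9.7²/75 = 0.296909
  stratum B: (760/1480)²·8.6²/163 = 0.11965
V̂(ȳ_st) = 0.416559
SE(ȳ_st) = √0.416559 = 0.645414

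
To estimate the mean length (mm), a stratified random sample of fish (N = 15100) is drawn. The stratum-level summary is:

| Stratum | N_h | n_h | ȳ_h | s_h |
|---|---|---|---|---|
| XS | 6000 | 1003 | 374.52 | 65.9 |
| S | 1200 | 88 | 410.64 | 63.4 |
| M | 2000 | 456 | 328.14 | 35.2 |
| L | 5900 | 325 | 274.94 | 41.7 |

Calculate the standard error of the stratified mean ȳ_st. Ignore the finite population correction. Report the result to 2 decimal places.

SE(ȳ_st) ≈ 1.36

V̂(ȳ_st) = Σ W_h² s_h²/n_h, with W_h = N_h/N and N = 15100:
  stratum XS: (6000/15100)²·65.9²/1003 = 0.683626
  stratum S: (1200/15100)²·63.4²/88 = 0.288473
  stratum M: (2000/15100)²·35.2²/456 = 0.047668
  stratum L: (5900/15100)²·41.7²/325 = 0.816844
V̂(ȳ_st) = 1.83661
SE(ȳ_st) = √1.83661 = 1.35522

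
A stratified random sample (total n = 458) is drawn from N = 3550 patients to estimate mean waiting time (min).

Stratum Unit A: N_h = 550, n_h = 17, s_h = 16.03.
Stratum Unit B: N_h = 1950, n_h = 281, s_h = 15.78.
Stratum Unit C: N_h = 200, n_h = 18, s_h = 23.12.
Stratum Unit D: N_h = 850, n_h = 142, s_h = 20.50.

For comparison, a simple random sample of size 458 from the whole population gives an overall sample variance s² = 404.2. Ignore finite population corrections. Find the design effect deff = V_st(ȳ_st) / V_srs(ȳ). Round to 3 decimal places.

deff ≈ 1.013

V̂(ȳ_st) = Σ W_h² s_h²/n_h, with W_h = N_h/N and N = 3550:
  stratum Unit A: (550/3550)²·16.03²/17 = 0.362816
  stratum Unit B: (1950/3550)²·15.78²/281 = 0.267375
  stratum Unit C: (200/3550)²·23.12²/18 = 0.0942554
  stratum Unit D: (850/3550)²·20.50²/142 = 0.169668
V_st = 0.894115
V_srs = s²/n = 404.2/458 = 0.882533
deff = V_st / V_srs = 0.894115/0.882533 = 1.0131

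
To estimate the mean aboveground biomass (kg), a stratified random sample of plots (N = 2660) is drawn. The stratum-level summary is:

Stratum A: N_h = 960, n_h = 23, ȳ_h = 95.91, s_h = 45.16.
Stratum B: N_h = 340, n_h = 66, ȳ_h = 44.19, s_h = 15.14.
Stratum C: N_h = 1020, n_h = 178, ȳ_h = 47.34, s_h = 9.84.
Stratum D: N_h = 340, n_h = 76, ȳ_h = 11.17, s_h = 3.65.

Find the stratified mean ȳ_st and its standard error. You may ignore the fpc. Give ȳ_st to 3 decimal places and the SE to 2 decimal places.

ȳ_st ≈ 59.843, SE ≈ 3.42

ȳ_st = Σ W_h ȳ_h = (960·95.91 + 340·44.19 + 1020·47.34 + 340·11.17)/2660 = 59.84316
V̂(ȳ_st) = Σ W_h² s_h²/n_h, with W_h = N_h/N and N = 2660:
  stratum A: (960/2660)²·45.16²/23 = 11.5494
  stratum B: (340/2660)²·15.14²/66 = 0.0567417
  stratum C: (1020/2660)²·9.84²/178 = 0.0799848
  stratum D: (340/2660)²·3.65²/76 = 0.00286396
V̂(ȳ_st) = 11.689
SE(ȳ_st) = √11.689 = 3.41892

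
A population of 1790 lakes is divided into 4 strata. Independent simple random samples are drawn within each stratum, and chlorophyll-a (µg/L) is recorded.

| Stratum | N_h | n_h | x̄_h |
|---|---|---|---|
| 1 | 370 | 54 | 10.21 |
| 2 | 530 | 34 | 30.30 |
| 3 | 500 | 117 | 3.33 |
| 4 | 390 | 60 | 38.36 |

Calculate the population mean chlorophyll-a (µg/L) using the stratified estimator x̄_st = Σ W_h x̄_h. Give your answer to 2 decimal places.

x̄_st ≈ 20.37

N = Σ N_h = 1790. Stratum weights W_h = N_h/N.
x̄_st = (370·10.21 + 530·30.30 + 500·3.33 + 390·38.36) / 1790 = 20.3699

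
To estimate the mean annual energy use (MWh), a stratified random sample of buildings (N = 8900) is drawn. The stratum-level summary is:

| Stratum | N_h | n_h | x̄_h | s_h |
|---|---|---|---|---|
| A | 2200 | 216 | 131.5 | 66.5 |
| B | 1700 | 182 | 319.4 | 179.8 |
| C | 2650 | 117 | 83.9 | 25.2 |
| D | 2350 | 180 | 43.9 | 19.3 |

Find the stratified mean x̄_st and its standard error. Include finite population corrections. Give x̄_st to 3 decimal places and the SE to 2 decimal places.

x̄_st ≈ 130.088, SE ≈ 2.74

x̄_st = Σ W_h x̄_h = (2200·131.5 + 1700·319.4 + 2650·83.9 + 2350·43.9)/8900 = 130.08764
V̂(x̄_st) = Σ W_h² (1 − n_h/N_h) s_h²/n_h, with W_h = N_h/N and N = 8900:
  stratum A: (2200/8900)²·(1 − 216/2200)·66.5²/216 = 1.12817
  stratum B: (1700/8900)²·(1 − 182/1700)·179.8²/182 = 5.78694
  stratum C: (2650/8900)²·(1 − 117/2650)·25.2²/117 = 0.459956
  stratum D: (2350/8900)²·(1 − 180/2350)·19.3²/180 = 0.133226
V̂(x̄_st) = 7.50829
SE(x̄_st) = √7.50829 = 2.74013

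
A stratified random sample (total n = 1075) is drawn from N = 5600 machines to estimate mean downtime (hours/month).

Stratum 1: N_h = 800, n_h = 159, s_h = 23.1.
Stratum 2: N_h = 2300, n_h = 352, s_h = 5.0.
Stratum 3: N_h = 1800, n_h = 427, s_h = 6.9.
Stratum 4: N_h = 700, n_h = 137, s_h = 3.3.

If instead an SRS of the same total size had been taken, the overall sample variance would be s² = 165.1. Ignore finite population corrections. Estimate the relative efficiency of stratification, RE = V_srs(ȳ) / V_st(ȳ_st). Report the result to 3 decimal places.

V̂(ȳ_st) = Σ W_h² s_h²/n_h, with W_h = N_h/N and N = 5600:
  stratum 1: (800/5600)²·23.1²/159 = 0.0684906
  stratum 2: (2300/5600)²·5.0²/352 = 0.0119806
  stratum 3: (1800/5600)²·6.9²/427 = 0.0115196
  stratum 4: (700/5600)²·3.3²/137 = 0.00124202
V_st = 0.0932328
V_srs = s²/n = 165.1/1075 = 0.153581
Relative efficiency = V_srs / V_st = 0.153581/0.0932328 = 1.6473

RE ≈ 1.647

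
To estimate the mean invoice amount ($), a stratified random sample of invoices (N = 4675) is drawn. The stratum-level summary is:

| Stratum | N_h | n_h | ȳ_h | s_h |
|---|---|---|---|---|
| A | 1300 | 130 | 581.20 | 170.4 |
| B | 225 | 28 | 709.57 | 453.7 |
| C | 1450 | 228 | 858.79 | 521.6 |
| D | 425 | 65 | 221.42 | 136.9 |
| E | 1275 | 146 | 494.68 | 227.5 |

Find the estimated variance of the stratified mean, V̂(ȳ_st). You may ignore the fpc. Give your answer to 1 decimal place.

V̂(ȳ_st) ≈ 177.8

V̂(ȳ_st) = Σ W_h² s_h²/n_h, with W_h = N_h/N and N = 4675:
  stratum A: (1300/4675)²·170.4²/130 = 17.2711
  stratum B: (225/4675)²·453.7²/28 = 17.0287
  stratum C: (1450/4675)²·521.6²/228 = 114.792
  stratum D: (425/4675)²·136.9²/65 = 2.38291
  stratum E: (1275/4675)²·227.5²/146 = 26.3674
V̂(ȳ_st) = 177.842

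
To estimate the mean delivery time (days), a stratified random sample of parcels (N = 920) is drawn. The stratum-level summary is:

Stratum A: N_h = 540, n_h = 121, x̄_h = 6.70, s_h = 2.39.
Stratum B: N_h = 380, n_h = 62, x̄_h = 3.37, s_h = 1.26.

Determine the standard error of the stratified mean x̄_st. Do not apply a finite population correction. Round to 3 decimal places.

V̂(x̄_st) = Σ W_h² s_h²/n_h, with W_h = N_h/N and N = 920:
  stratum A: (540/920)²·2.39²/121 = 0.0162638
  stratum B: (380/920)²·1.26²/62 = 0.00436859
V̂(x̄_st) = 0.0206324
SE(x̄_st) = √0.0206324 = 0.14364

SE(x̄_st) ≈ 0.144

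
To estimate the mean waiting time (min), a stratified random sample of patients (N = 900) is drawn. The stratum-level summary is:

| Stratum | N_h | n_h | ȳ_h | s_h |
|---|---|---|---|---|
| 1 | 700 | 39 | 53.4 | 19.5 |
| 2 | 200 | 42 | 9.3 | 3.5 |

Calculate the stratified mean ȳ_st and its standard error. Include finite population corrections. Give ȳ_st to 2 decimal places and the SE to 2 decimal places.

ȳ_st = Σ W_h ȳ_h = (700·53.4 + 200·9.3)/900 = 43.60000
V̂(ȳ_st) = Σ W_h² (1 − n_h/N_h) s_h²/n_h, with W_h = N_h/N and N = 900:
  stratum 1: (700/900)²·(1 − 39/700)·19.5²/39 = 5.56954
  stratum 2: (200/900)²·(1 − 42/200)·3.5²/42 = 0.0113786
V̂(ȳ_st) = 5.58092
SE(ȳ_st) = √5.58092 = 2.3624

ȳ_st ≈ 43.60, SE ≈ 2.36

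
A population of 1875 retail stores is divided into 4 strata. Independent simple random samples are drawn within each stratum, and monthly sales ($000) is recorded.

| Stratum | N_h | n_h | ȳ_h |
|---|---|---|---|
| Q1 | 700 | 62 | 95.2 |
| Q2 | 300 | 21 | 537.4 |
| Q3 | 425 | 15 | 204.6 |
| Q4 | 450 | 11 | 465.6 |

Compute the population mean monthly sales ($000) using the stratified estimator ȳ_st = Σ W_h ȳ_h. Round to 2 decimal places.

N = Σ N_h = 1875. Stratum weights W_h = N_h/N.
ȳ_st = (700·95.2 + 300·537.4 + 425·204.6 + 450·465.6) / 1875 = 279.6453

ȳ_st ≈ 279.65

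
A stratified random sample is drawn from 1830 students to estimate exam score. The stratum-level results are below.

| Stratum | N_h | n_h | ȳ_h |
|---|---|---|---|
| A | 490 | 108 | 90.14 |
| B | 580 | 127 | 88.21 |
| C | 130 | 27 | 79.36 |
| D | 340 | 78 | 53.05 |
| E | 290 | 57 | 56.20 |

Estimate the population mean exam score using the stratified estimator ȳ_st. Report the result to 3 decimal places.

ȳ_st ≈ 76.493

N = Σ N_h = 1830. Stratum weights W_h = N_h/N.
ȳ_st = (490·90.14 + 580·88.21 + 130·79.36 + 340·53.05 + 290·56.20) / 1830 = 76.49301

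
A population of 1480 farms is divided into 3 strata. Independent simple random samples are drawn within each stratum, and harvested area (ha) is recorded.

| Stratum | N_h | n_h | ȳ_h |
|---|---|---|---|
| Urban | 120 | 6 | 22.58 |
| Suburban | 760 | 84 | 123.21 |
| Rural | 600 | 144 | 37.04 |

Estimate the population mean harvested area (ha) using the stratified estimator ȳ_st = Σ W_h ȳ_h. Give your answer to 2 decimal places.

N = Σ N_h = 1480. Stratum weights W_h = N_h/N.
ȳ_st = (120·22.58 + 760·123.21 + 600·37.04) / 1480 = 80.1170

ȳ_st ≈ 80.12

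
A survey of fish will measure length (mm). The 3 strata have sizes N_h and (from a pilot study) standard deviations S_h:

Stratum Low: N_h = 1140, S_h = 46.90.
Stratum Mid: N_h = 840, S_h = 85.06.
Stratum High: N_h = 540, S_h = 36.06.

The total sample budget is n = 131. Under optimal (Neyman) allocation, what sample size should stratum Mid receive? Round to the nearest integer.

65

Neyman allocation: n_h = n · N_h S_h / Σ N_i S_i, with n = 131.
  stratum Low: N_h·S_h = 1140·46.90 = 53466.00
  stratum Mid: N_h·S_h = 840·85.06 = 71450.40
  stratum High: N_h·S_h = 540·36.06 = 19472.40
Σ N_h S_h = 144388.80
n for stratum Mid = 131·71450.40/144388.80 = 64.825 → 65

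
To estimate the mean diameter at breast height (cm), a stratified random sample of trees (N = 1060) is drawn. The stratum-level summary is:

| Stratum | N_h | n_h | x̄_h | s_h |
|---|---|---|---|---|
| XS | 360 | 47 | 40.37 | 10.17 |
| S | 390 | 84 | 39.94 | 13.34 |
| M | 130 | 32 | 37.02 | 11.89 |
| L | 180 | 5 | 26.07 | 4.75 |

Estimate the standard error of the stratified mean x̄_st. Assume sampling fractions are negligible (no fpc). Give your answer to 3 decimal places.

SE(x̄_st) ≈ 0.859

V̂(x̄_st) = Σ W_h² s_h²/n_h, with W_h = N_h/N and N = 1060:
  stratum XS: (360/1060)²·10.17²/47 = 0.253827
  stratum S: (390/1060)²·13.34²/84 = 0.286781
  stratum M: (130/1060)²·11.89²/32 = 0.066449
  stratum L: (180/1060)²·4.75²/5 = 0.130122
V̂(x̄_st) = 0.737178
SE(x̄_st) = √0.737178 = 0.858591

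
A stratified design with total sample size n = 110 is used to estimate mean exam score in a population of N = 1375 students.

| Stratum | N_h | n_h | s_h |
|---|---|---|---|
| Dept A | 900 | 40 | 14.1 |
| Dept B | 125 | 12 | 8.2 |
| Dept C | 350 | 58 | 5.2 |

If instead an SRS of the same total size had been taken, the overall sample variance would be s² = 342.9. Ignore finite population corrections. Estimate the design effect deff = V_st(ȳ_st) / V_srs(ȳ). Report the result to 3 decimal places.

deff ≈ 0.708

V̂(ȳ_st) = Σ W_h² s_h²/n_h, with W_h = N_h/N and N = 1375:
  stratum Dept A: (900/1375)²·14.1²/40 = 2.1294
  stratum Dept B: (125/1375)²·8.2²/12 = 0.0463085
  stratum Dept C: (350/1375)²·5.2²/58 = 0.0302071
V_st = 2.20592
V_srs = s²/n = 342.9/110 = 3.11727
deff = V_st / V_srs = 2.20592/3.11727 = 0.7076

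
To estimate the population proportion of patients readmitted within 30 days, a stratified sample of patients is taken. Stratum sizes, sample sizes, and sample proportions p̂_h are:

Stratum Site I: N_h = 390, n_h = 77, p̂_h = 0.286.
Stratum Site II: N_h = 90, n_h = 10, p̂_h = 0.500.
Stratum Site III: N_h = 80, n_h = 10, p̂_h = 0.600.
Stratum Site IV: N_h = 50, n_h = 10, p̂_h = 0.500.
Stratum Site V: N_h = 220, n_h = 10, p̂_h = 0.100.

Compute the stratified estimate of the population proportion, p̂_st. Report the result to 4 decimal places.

p̂_st ≈ 0.3031

N = 830; stratum weights W_h = N_h/N.
p̂_st = Σ W_h p̂_h = (390·0.286 + 90·0.500 + 80·0.600 + 50·0.500 + 220·0.100)/830 = 0.30306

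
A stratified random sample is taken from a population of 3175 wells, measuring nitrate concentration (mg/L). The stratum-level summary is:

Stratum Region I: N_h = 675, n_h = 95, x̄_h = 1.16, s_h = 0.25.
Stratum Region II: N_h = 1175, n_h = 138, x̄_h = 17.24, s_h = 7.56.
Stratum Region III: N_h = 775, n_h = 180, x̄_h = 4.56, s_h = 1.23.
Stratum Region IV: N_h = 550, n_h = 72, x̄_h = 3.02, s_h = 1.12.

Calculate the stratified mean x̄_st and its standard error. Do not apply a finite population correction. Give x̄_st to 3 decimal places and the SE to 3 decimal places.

x̄_st ≈ 8.263, SE ≈ 0.240

x̄_st = Σ W_h x̄_h = (675·1.16 + 1175·17.24 + 775·4.56 + 550·3.02)/3175 = 8.26299
V̂(x̄_st) = Σ W_h² s_h²/n_h, with W_h = N_h/N and N = 3175:
  stratum Region I: (675/3175)²·0.25²/95 = 2.97356e-05
  stratum Region II: (1175/3175)²·7.56²/138 = 0.0567222
  stratum Region III: (775/3175)²·1.23²/180 = 0.000500788
  stratum Region IV: (550/3175)²·1.12²/72 = 0.000522807
V̂(x̄_st) = 0.0577755
SE(x̄_st) = √0.0577755 = 0.240365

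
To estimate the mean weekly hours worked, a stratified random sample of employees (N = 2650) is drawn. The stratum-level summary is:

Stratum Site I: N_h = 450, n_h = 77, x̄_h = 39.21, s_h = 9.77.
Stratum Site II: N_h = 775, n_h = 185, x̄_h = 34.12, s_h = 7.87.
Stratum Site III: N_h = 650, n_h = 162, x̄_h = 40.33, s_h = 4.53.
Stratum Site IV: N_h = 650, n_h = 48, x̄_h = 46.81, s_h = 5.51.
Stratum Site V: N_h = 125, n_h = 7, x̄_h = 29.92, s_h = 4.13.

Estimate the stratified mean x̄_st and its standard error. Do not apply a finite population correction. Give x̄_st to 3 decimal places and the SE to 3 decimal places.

x̄_st ≈ 39.422, SE ≈ 0.340

x̄_st = Σ W_h x̄_h = (450·39.21 + 775·34.12 + 650·40.33 + 650·46.81 + 125·29.92)/2650 = 39.42208
V̂(x̄_st) = Σ W_h² s_h²/n_h, with W_h = N_h/N and N = 2650:
  stratum Site I: (450/2650)²·9.77²/77 = 0.0357463
  stratum Site II: (775/2650)²·7.87²/185 = 0.0286345
  stratum Site III: (650/2650)²·4.53²/162 = 0.00762108
  stratum Site IV: (650/2650)²·5.51²/48 = 0.0380537
  stratum Site V: (125/2650)²·4.13²/7 = 0.00542164
V̂(x̄_st) = 0.115477
SE(x̄_st) = √0.115477 = 0.339819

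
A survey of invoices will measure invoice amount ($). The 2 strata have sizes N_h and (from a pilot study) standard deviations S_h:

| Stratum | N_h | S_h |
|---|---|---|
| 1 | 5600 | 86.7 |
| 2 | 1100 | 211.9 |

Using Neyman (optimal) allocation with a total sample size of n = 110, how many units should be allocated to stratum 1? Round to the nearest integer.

74

Neyman allocation: n_h = n · N_h S_h / Σ N_i S_i, with n = 110.
  stratum 1: N_h·S_h = 5600·86.7 = 485520.00
  stratum 2: N_h·S_h = 1100·211.9 = 233090.00
Σ N_h S_h = 718610.00
n for stratum 1 = 110·485520.00/718610.00 = 74.320 → 74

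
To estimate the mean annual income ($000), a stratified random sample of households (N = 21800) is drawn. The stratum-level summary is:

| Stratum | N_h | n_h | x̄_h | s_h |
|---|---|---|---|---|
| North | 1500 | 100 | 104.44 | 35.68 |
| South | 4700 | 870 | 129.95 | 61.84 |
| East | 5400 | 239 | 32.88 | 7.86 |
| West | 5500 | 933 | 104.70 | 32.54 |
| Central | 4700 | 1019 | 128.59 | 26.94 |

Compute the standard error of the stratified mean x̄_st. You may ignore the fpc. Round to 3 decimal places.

SE(x̄_st) ≈ 0.621

V̂(x̄_st) = Σ W_h² s_h²/n_h, with W_h = N_h/N and N = 21800:
  stratum North: (1500/21800)²·35.68²/100 = 0.0602725
  stratum South: (4700/21800)²·61.84²/870 = 0.204316
  stratum East: (5400/21800)²·7.86²/239 = 0.0158607
  stratum West: (5500/21800)²·32.54²/933 = 0.072238
  stratum Central: (4700/21800)²·26.94²/1019 = 0.0331058
V̂(x̄_st) = 0.385793
SE(x̄_st) = √0.385793 = 0.621122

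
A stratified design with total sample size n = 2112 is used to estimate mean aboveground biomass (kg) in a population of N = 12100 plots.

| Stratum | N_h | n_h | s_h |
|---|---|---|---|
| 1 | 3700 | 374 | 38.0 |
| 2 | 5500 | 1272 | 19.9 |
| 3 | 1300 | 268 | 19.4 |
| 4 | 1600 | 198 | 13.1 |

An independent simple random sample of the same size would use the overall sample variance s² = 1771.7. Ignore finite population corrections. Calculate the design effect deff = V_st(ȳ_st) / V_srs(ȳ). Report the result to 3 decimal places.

deff ≈ 0.544

V̂(ȳ_st) = Σ W_h² s_h²/n_h, with W_h = N_h/N and N = 12100:
  stratum 1: (3700/12100)²·38.0²/374 = 0.361018
  stratum 2: (5500/12100)²·19.9²/1272 = 0.0643241
  stratum 3: (1300/12100)²·19.4²/268 = 0.0162101
  stratum 4: (1600/12100)²·13.1²/198 = 0.0151547
V_st = 0.456706
V_srs = s²/n = 1771.7/2112 = 0.838873
deff = V_st / V_srs = 0.456706/0.838873 = 0.5444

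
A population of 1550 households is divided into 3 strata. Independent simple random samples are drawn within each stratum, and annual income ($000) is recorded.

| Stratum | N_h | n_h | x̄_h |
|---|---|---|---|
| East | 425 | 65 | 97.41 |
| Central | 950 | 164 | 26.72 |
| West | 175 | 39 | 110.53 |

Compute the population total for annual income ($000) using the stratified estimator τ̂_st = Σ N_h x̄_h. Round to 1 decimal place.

τ̂_st = Σ N_h x̄_h = 425·97.41 + 950·26.72 + 175·110.53 = 86126.0

τ̂_st ≈ 86126.0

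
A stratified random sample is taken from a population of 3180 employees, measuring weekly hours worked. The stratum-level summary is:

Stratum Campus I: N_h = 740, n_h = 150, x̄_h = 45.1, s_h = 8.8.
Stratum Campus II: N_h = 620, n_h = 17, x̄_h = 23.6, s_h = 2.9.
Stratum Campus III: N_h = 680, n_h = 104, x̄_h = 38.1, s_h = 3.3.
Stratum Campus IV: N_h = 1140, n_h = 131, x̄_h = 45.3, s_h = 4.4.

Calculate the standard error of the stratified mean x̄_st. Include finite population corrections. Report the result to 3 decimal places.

SE(x̄_st) ≈ 0.248

V̂(x̄_st) = Σ W_h² (1 − n_h/N_h) s_h²/n_h, with W_h = N_h/N and N = 3180:
  stratum Campus I: (740/3180)²·(1 − 150/740)·8.8²/150 = 0.0222897
  stratum Campus II: (620/3180)²·(1 − 17/620)·2.9²/17 = 0.0182895
  stratum Campus III: (680/3180)²·(1 − 104/680)·3.3²/104 = 0.00405575
  stratum Campus IV: (1140/3180)²·(1 − 131/1140)·4.4²/131 = 0.0168103
V̂(x̄_st) = 0.0614452
SE(x̄_st) = √0.0614452 = 0.247881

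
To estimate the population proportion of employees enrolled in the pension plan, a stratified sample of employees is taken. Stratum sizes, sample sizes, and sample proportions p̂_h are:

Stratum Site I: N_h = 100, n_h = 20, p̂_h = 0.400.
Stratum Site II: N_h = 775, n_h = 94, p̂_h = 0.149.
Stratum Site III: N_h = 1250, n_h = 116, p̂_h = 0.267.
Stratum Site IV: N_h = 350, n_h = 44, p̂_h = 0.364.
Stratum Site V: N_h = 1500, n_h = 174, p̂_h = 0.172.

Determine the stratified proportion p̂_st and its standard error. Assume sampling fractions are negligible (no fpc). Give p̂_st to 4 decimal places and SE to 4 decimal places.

p̂_st ≈ 0.2200, SE ≈ 0.0197

N = 3975; stratum weights W_h = N_h/N.
p̂_st = Σ W_h p̂_h = (100·0.400 + 775·0.149 + 1250·0.267 + 350·0.364 + 1500·0.172)/3975 = 0.22003
V̂(p̂_st) = Σ W_h² p̂_h(1−p̂_h)/(n_h−1):
  stratum Site I: (100/3975)²·0.400·0.600/19 = 7.99435e-06
  stratum Site II: (775/3975)²·0.149·0.851/93 = 5.18277e-05
  stratum Site III: (1250/3975)²·0.267·0.733/115 = 0.000168292
  stratum Site IV: (350/3975)²·0.364·0.636/43 = 4.17399e-05
  stratum Site V: (1500/3975)²·0.172·0.828/173 = 0.000117225
V̂(p̂_st) = 0.000387079; SE = √V̂ = 0.0196743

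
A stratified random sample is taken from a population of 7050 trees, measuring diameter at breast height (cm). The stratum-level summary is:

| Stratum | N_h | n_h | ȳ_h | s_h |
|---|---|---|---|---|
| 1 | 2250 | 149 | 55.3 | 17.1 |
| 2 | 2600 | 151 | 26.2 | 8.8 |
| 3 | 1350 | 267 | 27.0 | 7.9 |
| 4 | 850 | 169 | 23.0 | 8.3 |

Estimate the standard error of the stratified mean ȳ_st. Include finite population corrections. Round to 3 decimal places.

SE(ȳ_st) ≈ 0.514

V̂(ȳ_st) = Σ W_h² (1 − n_h/N_h) s_h²/n_h, with W_h = N_h/N and N = 7050:
  stratum 1: (2250/7050)²·(1 − 149/2250)·17.1²/149 = 0.186654
  stratum 2: (2600/7050)²·(1 − 151/2600)·8.8²/151 = 0.065701
  stratum 3: (1350/7050)²·(1 − 267/1350)·7.9²/267 = 0.00687586
  stratum 4: (850/7050)²·(1 − 169/850)·8.3²/169 = 0.00474742
V̂(ȳ_st) = 0.263978
SE(ȳ_st) = √0.263978 = 0.513788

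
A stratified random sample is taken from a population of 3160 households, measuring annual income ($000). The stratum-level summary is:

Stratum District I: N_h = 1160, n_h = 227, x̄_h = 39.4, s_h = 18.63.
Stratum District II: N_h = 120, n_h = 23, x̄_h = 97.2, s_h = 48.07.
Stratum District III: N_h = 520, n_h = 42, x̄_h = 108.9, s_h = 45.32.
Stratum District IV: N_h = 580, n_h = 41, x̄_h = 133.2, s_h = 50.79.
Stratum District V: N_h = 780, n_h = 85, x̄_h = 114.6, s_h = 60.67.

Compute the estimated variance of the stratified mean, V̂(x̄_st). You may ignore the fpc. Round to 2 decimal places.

V̂(x̄_st) ≈ 6.43

V̂(x̄_st) = Σ W_h² s_h²/n_h, with W_h = N_h/N and N = 3160:
  stratum District I: (1160/3160)²·18.63²/227 = 0.206035
  stratum District II: (120/3160)²·48.07²/23 = 0.14488
  stratum District III: (520/3160)²·45.32²/42 = 1.32423
  stratum District IV: (580/3160)²·50.79²/41 = 2.1196
  stratum District V: (780/3160)²·60.67²/85 = 2.63842
V̂(x̄_st) = 6.43317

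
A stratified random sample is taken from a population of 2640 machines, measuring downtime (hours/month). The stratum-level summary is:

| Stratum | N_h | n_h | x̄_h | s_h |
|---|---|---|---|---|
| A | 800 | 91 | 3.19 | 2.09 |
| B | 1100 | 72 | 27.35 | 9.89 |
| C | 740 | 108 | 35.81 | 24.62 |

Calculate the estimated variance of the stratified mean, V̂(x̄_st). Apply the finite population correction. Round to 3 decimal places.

V̂(x̄_st) ≈ 0.601

V̂(x̄_st) = Σ W_h² (1 − n_h/N_h) s_h²/n_h, with W_h = N_h/N and N = 2640:
  stratum A: (800/2640)²·(1 − 91/800)·2.09²/91 = 0.00390643
  stratum B: (1100/2640)²·(1 − 72/1100)·9.89²/72 = 0.220413
  stratum C: (740/2640)²·(1 − 108/740)·24.62²/108 = 0.376611
V̂(x̄_st) = 0.600931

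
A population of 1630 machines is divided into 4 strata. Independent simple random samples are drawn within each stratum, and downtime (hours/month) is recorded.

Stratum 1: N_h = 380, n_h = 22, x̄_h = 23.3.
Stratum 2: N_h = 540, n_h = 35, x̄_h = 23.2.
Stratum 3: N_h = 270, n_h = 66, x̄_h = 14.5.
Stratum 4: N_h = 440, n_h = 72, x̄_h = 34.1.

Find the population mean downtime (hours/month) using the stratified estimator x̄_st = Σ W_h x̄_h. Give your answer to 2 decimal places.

N = Σ N_h = 1630. Stratum weights W_h = N_h/N.
x̄_st = (380·23.3 + 540·23.2 + 270·14.5 + 440·34.1) / 1630 = 24.7245

x̄_st ≈ 24.72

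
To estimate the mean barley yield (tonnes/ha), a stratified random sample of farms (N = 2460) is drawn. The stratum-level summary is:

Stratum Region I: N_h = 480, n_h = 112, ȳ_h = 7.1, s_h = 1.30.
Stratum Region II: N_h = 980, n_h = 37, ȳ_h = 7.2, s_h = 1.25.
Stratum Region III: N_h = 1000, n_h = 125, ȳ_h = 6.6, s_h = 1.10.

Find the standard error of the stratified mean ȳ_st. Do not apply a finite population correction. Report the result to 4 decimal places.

SE(ȳ_st) ≈ 0.0942

V̂(ȳ_st) = Σ W_h² s_h²/n_h, with W_h = N_h/N and N = 2460:
  stratum Region I: (480/2460)²·1.30²/112 = 0.000574488
  stratum Region II: (980/2460)²·1.25²/37 = 0.00670194
  stratum Region III: (1000/2460)²·1.10²/125 = 0.00159958
V̂(ȳ_st) = 0.008876
SE(ȳ_st) = √0.008876 = 0.0942125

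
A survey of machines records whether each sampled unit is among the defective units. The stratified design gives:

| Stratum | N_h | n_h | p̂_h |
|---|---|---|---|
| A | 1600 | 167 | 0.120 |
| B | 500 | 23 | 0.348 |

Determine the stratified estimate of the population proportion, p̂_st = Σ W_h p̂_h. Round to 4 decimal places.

N = 2100; stratum weights W_h = N_h/N.
p̂_st = Σ W_h p̂_h = (1600·0.120 + 500·0.348)/2100 = 0.17429

p̂_st ≈ 0.1743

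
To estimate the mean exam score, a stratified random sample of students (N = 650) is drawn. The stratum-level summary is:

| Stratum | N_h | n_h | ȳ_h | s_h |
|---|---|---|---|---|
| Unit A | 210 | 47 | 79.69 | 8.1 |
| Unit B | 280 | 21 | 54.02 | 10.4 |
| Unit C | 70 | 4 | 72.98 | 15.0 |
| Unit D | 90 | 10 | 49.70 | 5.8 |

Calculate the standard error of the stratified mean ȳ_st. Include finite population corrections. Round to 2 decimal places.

V̂(ȳ_st) = Σ W_h² (1 − n_h/N_h) s_h²/n_h, with W_h = N_h/N and N = 650:
  stratum Unit A: (210/650)²·(1 − 47/210)·8.1²/47 = 0.113097
  stratum Unit B: (280/650)²·(1 − 21/280)·10.4²/21 = 0.884053
  stratum Unit C: (70/650)²·(1 − 4/70)·15.0²/4 = 0.615089
  stratum Unit D: (90/650)²·(1 − 10/90)·5.8²/10 = 0.0573273
V̂(ȳ_st) = 1.66957
SE(ȳ_st) = √1.66957 = 1.29212

SE(ȳ_st) ≈ 1.29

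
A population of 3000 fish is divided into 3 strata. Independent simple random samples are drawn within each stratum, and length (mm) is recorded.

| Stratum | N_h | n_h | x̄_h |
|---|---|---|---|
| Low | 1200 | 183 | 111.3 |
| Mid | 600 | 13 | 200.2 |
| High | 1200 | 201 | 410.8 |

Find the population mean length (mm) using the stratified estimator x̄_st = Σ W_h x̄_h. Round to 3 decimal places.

x̄_st ≈ 248.880

N = Σ N_h = 3000. Stratum weights W_h = N_h/N.
x̄_st = (1200·111.3 + 600·200.2 + 1200·410.8) / 3000 = 248.88000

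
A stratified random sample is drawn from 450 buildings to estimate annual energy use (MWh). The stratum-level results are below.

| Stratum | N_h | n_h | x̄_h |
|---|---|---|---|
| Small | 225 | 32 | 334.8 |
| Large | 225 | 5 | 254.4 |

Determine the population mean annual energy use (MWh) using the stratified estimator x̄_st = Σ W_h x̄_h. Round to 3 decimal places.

x̄_st ≈ 294.600

N = Σ N_h = 450. Stratum weights W_h = N_h/N.
x̄_st = (225·334.8 + 225·254.4) / 450 = 294.60000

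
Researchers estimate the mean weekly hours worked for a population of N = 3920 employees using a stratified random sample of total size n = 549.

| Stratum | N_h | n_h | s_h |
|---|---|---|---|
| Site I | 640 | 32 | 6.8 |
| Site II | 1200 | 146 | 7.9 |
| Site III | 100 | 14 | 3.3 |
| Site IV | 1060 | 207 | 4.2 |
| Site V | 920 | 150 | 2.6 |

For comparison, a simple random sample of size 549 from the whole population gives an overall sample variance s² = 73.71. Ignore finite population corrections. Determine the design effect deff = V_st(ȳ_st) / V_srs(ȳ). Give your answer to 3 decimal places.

deff ≈ 0.654

V̂(ȳ_st) = Σ W_h² s_h²/n_h, with W_h = N_h/N and N = 3920:
  stratum Site I: (640/3920)²·6.8²/32 = 0.0385173
  stratum Site II: (1200/3920)²·7.9²/146 = 0.0400582
  stratum Site III: (100/3920)²·3.3²/14 = 0.000506206
  stratum Site IV: (1060/3920)²·4.2²/207 = 0.00623114
  stratum Site V: (920/3920)²·2.6²/150 = 0.00248233
V_st = 0.0877952
V_srs = s²/n = 73.71/549 = 0.134262
deff = V_st / V_srs = 0.0877952/0.134262 = 0.6539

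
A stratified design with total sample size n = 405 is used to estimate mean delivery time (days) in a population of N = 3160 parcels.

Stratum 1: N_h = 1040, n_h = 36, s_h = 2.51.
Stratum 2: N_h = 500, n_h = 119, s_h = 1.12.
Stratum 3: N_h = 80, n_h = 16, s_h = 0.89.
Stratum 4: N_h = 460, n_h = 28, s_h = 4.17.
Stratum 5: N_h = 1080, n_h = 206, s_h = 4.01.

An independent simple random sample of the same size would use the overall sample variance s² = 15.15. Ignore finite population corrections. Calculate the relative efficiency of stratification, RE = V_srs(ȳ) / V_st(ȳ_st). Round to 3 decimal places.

V̂(ȳ_st) = Σ W_h² s_h²/n_h, with W_h = N_h/N and N = 3160:
  stratum 1: (1040/3160)²·2.51²/36 = 0.0189556
  stratum 2: (500/3160)²·1.12²/119 = 0.000263909
  stratum 3: (80/3160)²·0.89²/16 = 3.17297e-05
  stratum 4: (460/3160)²·4.17²/28 = 0.01316
  stratum 5: (1080/3160)²·4.01²/206 = 0.0091179
V_st = 0.0415291
V_srs = s²/n = 15.15/405 = 0.0374074
Relative efficiency = V_srs / V_st = 0.0374074/0.0415291 = 0.9008

RE ≈ 0.901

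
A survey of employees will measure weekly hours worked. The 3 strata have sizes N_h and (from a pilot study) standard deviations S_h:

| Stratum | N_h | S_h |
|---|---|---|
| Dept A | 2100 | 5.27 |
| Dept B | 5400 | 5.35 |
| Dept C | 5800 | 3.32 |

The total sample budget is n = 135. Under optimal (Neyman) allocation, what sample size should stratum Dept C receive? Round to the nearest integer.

44

Neyman allocation: n_h = n · N_h S_h / Σ N_i S_i, with n = 135.
  stratum Dept A: N_h·S_h = 2100·5.27 = 11067.00
  stratum Dept B: N_h·S_h = 5400·5.35 = 28890.00
  stratum Dept C: N_h·S_h = 5800·3.32 = 19256.00
Σ N_h S_h = 59213.00
n for stratum Dept C = 135·19256.00/59213.00 = 43.902 → 44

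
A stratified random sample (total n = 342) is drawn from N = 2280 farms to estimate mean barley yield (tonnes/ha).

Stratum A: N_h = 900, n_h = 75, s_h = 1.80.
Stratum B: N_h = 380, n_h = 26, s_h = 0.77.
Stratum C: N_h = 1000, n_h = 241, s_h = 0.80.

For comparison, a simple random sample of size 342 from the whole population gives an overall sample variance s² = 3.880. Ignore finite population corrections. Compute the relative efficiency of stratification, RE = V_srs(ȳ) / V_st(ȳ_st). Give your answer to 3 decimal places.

RE ≈ 1.441

V̂(ȳ_st) = Σ W_h² s_h²/n_h, with W_h = N_h/N and N = 2280:
  stratum A: (900/2280)²·1.80²/75 = 0.0067313
  stratum B: (380/2280)²·0.77²/26 = 0.00063344
  stratum C: (1000/2280)²·0.80²/241 = 0.00051085
V_st = 0.00787559
V_srs = s²/n = 3.880/342 = 0.011345
Relative efficiency = V_srs / V_st = 0.011345/0.00787559 = 1.4405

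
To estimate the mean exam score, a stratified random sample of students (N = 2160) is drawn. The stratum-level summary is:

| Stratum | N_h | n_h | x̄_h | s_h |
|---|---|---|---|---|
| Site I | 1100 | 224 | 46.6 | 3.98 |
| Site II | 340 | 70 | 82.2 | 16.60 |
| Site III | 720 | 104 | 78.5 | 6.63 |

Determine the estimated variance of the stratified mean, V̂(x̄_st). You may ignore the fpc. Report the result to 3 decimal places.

V̂(x̄_st) ≈ 0.163

V̂(x̄_st) = Σ W_h² s_h²/n_h, with W_h = N_h/N and N = 2160:
  stratum Site I: (1100/2160)²·3.98²/224 = 0.0183399
  stratum Site II: (340/2160)²·16.60²/70 = 0.0975368
  stratum Site III: (720/2160)²·6.63²/104 = 0.0469625
V̂(x̄_st) = 0.162839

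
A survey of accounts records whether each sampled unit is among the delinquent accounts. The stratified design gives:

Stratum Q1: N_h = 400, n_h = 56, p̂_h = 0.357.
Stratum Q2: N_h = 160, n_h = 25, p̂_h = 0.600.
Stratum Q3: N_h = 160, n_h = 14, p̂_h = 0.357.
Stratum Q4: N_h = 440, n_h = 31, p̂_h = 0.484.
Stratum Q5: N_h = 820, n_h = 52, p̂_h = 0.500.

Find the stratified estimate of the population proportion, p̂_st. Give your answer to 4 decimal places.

p̂_st ≈ 0.4641

N = 1980; stratum weights W_h = N_h/N.
p̂_st = Σ W_h p̂_h = (400·0.357 + 160·0.600 + 160·0.357 + 440·0.484 + 820·0.500)/1980 = 0.46408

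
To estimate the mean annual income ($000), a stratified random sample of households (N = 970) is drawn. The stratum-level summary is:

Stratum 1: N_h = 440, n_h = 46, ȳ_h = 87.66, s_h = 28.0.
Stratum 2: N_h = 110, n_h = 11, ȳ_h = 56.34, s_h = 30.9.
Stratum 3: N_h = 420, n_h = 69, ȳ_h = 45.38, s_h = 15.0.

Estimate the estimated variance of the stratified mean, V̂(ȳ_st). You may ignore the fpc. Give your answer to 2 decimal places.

V̂(ȳ_st) = Σ W_h² s_h²/n_h, with W_h = N_h/N and N = 970:
  stratum 1: (440/970)²·28.0²/46 = 3.50687
  stratum 2: (110/970)²·30.9²/11 = 1.11626
  stratum 3: (420/970)²·15.0²/69 = 0.611348
V̂(ȳ_st) = 5.23448

V̂(ȳ_st) ≈ 5.23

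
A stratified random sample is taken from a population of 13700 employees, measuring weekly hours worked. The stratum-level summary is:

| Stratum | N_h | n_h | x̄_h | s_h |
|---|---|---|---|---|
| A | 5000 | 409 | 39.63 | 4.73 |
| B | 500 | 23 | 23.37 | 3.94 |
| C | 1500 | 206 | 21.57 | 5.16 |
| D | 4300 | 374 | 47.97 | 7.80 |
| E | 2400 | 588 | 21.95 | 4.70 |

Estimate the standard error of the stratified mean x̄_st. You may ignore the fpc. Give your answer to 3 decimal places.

V̂(x̄_st) = Σ W_h² s_h²/n_h, with W_h = N_h/N and N = 13700:
  stratum A: (5000/13700)²·4.73²/409 = 0.00728615
  stratum B: (500/13700)²·3.94²/23 = 0.000899008
  stratum C: (1500/13700)²·5.16²/206 = 0.00154944
  stratum D: (4300/13700)²·7.80²/374 = 0.0160256
  stratum E: (2400/13700)²·4.70²/588 = 0.00115292
V̂(x̄_st) = 0.0269131
SE(x̄_st) = √0.0269131 = 0.164052

SE(x̄_st) ≈ 0.164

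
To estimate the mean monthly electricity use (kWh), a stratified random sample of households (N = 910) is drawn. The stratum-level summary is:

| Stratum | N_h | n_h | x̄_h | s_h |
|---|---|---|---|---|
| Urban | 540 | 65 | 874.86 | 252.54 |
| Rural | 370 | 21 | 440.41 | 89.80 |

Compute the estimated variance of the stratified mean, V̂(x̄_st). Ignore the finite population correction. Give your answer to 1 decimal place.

V̂(x̄_st) ≈ 409.0

V̂(x̄_st) = Σ W_h² s_h²/n_h, with W_h = N_h/N and N = 910:
  stratum Urban: (540/910)²·252.54²/65 = 345.503
  stratum Rural: (370/910)²·89.80²/21 = 63.4825
V̂(x̄_st) = 408.985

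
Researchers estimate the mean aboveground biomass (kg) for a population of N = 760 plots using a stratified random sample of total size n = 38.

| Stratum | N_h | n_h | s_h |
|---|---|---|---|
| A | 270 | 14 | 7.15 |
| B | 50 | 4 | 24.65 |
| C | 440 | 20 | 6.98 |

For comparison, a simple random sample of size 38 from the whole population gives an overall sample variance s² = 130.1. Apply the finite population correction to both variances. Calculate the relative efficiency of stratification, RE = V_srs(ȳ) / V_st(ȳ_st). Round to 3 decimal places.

V̂(ȳ_st) = Σ W_h² (1 − n_h/N_h) s_h²/n_h, with W_h = N_h/N and N = 760:
  stratum A: (270/760)²·(1 − 14/270)·7.15²/14 = 0.436979
  stratum B: (50/760)²·(1 − 4/50)·24.65²/4 = 0.604887
  stratum C: (440/760)²·(1 − 20/440)·6.98²/20 = 0.779391
V_st = 1.82126
V_srs = (1 − 38/760)·130.1/38 = 3.2525
Relative efficiency = V_srs / V_st = 3.2525/1.82126 = 1.7859

RE ≈ 1.786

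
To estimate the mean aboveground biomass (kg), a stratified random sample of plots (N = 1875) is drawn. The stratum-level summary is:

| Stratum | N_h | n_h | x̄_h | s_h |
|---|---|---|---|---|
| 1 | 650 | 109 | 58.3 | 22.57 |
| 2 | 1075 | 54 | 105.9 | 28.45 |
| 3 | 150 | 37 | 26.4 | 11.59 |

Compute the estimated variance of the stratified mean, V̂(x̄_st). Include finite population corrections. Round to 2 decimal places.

V̂(x̄_st) ≈ 5.16

V̂(x̄_st) = Σ W_h² (1 − n_h/N_h) s_h²/n_h, with W_h = N_h/N and N = 1875:
  stratum 1: (650/1875)²·(1 − 109/650)·22.57²/109 = 0.46746
  stratum 2: (1075/1875)²·(1 − 54/1075)·28.45²/54 = 4.67953
  stratum 3: (150/1875)²·(1 − 37/150)·11.59²/37 = 0.0175038
V̂(x̄_st) = 5.1645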